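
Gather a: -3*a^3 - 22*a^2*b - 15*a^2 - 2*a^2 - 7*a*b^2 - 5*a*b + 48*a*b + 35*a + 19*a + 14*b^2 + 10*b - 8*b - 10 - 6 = -3*a^3 + a^2*(-22*b - 17) + a*(-7*b^2 + 43*b + 54) + 14*b^2 + 2*b - 16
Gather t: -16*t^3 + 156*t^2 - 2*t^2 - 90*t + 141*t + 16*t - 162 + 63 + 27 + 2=-16*t^3 + 154*t^2 + 67*t - 70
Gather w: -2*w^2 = -2*w^2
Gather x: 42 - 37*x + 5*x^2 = 5*x^2 - 37*x + 42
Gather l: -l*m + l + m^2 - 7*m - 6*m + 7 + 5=l*(1 - m) + m^2 - 13*m + 12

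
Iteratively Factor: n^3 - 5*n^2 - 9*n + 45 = (n - 3)*(n^2 - 2*n - 15) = (n - 3)*(n + 3)*(n - 5)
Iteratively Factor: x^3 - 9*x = (x + 3)*(x^2 - 3*x) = (x - 3)*(x + 3)*(x)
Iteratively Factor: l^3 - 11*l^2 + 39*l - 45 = (l - 3)*(l^2 - 8*l + 15) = (l - 3)^2*(l - 5)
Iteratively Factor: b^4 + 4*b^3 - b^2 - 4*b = (b - 1)*(b^3 + 5*b^2 + 4*b) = (b - 1)*(b + 4)*(b^2 + b) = b*(b - 1)*(b + 4)*(b + 1)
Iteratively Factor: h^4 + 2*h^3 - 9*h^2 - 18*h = (h)*(h^3 + 2*h^2 - 9*h - 18) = h*(h + 2)*(h^2 - 9) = h*(h - 3)*(h + 2)*(h + 3)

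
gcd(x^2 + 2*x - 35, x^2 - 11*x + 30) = x - 5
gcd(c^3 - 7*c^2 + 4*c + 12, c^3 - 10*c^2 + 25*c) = 1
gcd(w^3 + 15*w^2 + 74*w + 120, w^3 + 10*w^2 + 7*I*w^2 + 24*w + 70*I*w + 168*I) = w^2 + 10*w + 24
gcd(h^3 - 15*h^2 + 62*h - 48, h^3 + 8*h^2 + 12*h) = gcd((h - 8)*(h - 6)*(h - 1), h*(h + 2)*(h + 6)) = 1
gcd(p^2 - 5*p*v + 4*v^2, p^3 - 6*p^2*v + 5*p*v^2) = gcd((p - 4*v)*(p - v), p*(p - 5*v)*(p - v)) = p - v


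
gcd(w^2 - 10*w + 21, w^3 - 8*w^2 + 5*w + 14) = w - 7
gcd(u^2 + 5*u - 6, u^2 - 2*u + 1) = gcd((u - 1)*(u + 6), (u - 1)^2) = u - 1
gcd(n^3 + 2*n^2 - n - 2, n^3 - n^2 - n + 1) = n^2 - 1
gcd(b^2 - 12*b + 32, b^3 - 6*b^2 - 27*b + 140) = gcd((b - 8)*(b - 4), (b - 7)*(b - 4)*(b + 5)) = b - 4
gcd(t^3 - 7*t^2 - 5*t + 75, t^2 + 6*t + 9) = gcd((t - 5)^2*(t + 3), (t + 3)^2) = t + 3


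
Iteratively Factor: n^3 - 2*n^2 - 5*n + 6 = (n + 2)*(n^2 - 4*n + 3) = (n - 1)*(n + 2)*(n - 3)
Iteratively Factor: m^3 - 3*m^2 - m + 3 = (m - 3)*(m^2 - 1) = (m - 3)*(m + 1)*(m - 1)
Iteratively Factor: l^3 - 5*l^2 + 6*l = (l - 3)*(l^2 - 2*l) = (l - 3)*(l - 2)*(l)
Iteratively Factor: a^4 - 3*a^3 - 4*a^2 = (a)*(a^3 - 3*a^2 - 4*a) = a^2*(a^2 - 3*a - 4) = a^2*(a + 1)*(a - 4)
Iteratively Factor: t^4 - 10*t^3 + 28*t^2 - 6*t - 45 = (t - 3)*(t^3 - 7*t^2 + 7*t + 15) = (t - 3)^2*(t^2 - 4*t - 5) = (t - 5)*(t - 3)^2*(t + 1)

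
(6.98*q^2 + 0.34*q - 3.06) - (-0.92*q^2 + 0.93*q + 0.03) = 7.9*q^2 - 0.59*q - 3.09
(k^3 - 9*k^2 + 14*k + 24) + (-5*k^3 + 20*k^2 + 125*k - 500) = -4*k^3 + 11*k^2 + 139*k - 476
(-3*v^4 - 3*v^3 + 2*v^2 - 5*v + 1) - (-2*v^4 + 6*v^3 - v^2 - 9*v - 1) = -v^4 - 9*v^3 + 3*v^2 + 4*v + 2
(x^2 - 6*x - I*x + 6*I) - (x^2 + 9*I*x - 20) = -6*x - 10*I*x + 20 + 6*I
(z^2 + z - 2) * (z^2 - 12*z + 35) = z^4 - 11*z^3 + 21*z^2 + 59*z - 70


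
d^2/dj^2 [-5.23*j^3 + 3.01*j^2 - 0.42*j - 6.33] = 6.02 - 31.38*j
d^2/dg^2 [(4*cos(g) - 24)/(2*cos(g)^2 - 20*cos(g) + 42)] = 2*(-9*(1 - cos(2*g))^2*cos(g)/4 + 7*(1 - cos(2*g))^2/2 + 2029*cos(g)/2 - 61*cos(2*g) - 15*cos(3*g) + cos(5*g)/2 - 603)/((cos(g) - 7)^3*(cos(g) - 3)^3)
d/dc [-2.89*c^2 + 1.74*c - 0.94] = 1.74 - 5.78*c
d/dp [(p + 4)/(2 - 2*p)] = 5/(2*(p - 1)^2)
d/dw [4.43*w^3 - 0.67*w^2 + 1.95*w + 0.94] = 13.29*w^2 - 1.34*w + 1.95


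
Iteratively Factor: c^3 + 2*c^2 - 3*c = (c - 1)*(c^2 + 3*c) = c*(c - 1)*(c + 3)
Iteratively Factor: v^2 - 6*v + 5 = (v - 5)*(v - 1)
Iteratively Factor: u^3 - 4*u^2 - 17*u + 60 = (u - 5)*(u^2 + u - 12) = (u - 5)*(u - 3)*(u + 4)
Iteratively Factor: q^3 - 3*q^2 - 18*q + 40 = (q + 4)*(q^2 - 7*q + 10) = (q - 2)*(q + 4)*(q - 5)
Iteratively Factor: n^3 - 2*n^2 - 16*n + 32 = (n + 4)*(n^2 - 6*n + 8) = (n - 2)*(n + 4)*(n - 4)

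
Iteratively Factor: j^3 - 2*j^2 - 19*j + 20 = (j + 4)*(j^2 - 6*j + 5) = (j - 1)*(j + 4)*(j - 5)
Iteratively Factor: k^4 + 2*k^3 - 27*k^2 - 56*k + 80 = (k - 5)*(k^3 + 7*k^2 + 8*k - 16) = (k - 5)*(k - 1)*(k^2 + 8*k + 16) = (k - 5)*(k - 1)*(k + 4)*(k + 4)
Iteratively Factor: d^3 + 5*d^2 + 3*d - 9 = (d - 1)*(d^2 + 6*d + 9) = (d - 1)*(d + 3)*(d + 3)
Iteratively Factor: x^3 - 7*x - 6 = (x - 3)*(x^2 + 3*x + 2) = (x - 3)*(x + 2)*(x + 1)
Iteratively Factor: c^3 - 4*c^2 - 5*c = (c - 5)*(c^2 + c) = (c - 5)*(c + 1)*(c)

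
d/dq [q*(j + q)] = j + 2*q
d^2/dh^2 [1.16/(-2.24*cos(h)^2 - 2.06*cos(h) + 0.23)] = (23.281664*(1 - cos(h)^2)^2 + 16.058112*cos(h)^3 + 18.953936*cos(h)^2 - 31.566616*cos(h) - 34.32208)/(2.24*cos(h)^2 + 2.06*cos(h) - 0.23)^3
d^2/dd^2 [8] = 0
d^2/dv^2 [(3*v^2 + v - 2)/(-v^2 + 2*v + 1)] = 2*(-7*v^3 - 3*v^2 - 15*v + 9)/(v^6 - 6*v^5 + 9*v^4 + 4*v^3 - 9*v^2 - 6*v - 1)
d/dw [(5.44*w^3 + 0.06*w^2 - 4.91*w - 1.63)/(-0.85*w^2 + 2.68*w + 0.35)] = (-4.624*w^4 + 29.1584*w^3 + 1.6993*w^2 - 2.729*w + 2.6499)/(0.7225*w^4 - 4.556*w^3 + 6.5874*w^2 + 1.876*w + 0.1225)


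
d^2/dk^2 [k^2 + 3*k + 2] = 2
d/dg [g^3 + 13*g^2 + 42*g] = 3*g^2 + 26*g + 42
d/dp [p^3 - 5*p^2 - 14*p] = 3*p^2 - 10*p - 14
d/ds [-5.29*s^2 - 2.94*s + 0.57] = -10.58*s - 2.94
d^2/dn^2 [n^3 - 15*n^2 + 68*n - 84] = 6*n - 30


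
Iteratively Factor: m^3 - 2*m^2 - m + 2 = (m - 1)*(m^2 - m - 2) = (m - 1)*(m + 1)*(m - 2)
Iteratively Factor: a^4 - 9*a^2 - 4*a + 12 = (a + 2)*(a^3 - 2*a^2 - 5*a + 6) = (a - 1)*(a + 2)*(a^2 - a - 6) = (a - 3)*(a - 1)*(a + 2)*(a + 2)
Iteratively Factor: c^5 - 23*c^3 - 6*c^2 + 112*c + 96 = (c - 4)*(c^4 + 4*c^3 - 7*c^2 - 34*c - 24) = (c - 4)*(c - 3)*(c^3 + 7*c^2 + 14*c + 8) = (c - 4)*(c - 3)*(c + 4)*(c^2 + 3*c + 2) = (c - 4)*(c - 3)*(c + 1)*(c + 4)*(c + 2)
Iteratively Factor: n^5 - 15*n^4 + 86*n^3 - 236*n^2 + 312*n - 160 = (n - 2)*(n^4 - 13*n^3 + 60*n^2 - 116*n + 80) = (n - 4)*(n - 2)*(n^3 - 9*n^2 + 24*n - 20) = (n - 4)*(n - 2)^2*(n^2 - 7*n + 10) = (n - 5)*(n - 4)*(n - 2)^2*(n - 2)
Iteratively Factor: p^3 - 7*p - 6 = (p - 3)*(p^2 + 3*p + 2) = (p - 3)*(p + 1)*(p + 2)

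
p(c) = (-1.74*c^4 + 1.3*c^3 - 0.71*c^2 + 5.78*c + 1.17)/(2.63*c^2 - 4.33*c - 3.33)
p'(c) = (4.33 - 5.26*c)*(-1.74*c^4 + 1.3*c^3 - 0.71*c^2 + 5.78*c + 1.17)/(2.63*c^2 - 4.33*c - 3.33)^2 + (-6.96*c^3 + 3.9*c^2 - 1.42*c + 5.78)/(2.63*c^2 - 4.33*c - 3.33)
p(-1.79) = -2.86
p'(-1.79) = 1.67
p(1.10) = -1.19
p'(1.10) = -0.29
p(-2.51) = -4.46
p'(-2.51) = 2.73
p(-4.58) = -12.99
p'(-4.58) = 5.49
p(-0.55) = 17.00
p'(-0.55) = -861.00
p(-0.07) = -0.25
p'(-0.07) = -1.56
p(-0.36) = 0.76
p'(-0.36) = -8.30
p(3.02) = -12.77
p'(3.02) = -0.94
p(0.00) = -0.35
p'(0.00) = -1.28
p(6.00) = -30.04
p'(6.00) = -8.38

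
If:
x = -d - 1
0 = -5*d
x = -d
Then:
No Solution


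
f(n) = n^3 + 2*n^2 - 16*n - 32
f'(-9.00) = 191.00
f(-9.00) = -455.00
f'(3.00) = 23.00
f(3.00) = -35.00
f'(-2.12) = -11.00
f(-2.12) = 1.38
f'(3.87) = 44.41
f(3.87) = -6.01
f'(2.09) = 5.46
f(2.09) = -47.57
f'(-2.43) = -8.01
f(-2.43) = 4.34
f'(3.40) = 32.28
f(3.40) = -23.98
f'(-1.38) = -15.81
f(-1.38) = -8.74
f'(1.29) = -5.85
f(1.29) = -47.17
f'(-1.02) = -16.96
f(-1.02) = -14.66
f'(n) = 3*n^2 + 4*n - 16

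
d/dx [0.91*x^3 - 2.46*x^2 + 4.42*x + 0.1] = 2.73*x^2 - 4.92*x + 4.42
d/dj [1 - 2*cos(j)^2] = 2*sin(2*j)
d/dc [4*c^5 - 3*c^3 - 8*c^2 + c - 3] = 20*c^4 - 9*c^2 - 16*c + 1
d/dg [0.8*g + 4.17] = 0.800000000000000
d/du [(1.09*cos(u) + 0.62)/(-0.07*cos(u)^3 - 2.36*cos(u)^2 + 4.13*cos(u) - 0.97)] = (-0.1526*cos(u)^3 - 2.7026*cos(u)^2 - 2.9264*cos(u) + 3.6179)*sin(u)/(0.0049*cos(u)^6 + 0.3304*cos(u)^5 + 4.9914*cos(u)^4 - 19.3578*cos(u)^3 + 21.6353*cos(u)^2 - 8.0122*cos(u) + 0.9409)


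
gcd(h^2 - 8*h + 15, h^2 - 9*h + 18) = h - 3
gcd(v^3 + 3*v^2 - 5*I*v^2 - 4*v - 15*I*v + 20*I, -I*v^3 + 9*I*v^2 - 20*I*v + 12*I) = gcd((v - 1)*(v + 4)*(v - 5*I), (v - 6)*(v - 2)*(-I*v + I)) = v - 1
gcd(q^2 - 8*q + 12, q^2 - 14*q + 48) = q - 6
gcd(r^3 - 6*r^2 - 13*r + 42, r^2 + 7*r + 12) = r + 3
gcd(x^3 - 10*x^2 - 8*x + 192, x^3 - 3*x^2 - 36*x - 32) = x^2 - 4*x - 32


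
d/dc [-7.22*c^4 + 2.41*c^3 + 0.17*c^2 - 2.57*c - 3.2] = -28.88*c^3 + 7.23*c^2 + 0.34*c - 2.57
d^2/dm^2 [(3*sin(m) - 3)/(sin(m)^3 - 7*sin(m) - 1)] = 3*(-4*sin(m)^7 + 9*sin(m)^6 - 22*sin(m)^5 - 39*sin(m)^4 + 23*sin(m)^3 + 110*sin(m)^2 - 14*sin(m) - 112)/(sin(m)^3 - 7*sin(m) - 1)^3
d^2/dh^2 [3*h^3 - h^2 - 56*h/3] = 18*h - 2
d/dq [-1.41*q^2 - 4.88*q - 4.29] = -2.82*q - 4.88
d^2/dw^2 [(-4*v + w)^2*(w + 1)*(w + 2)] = 32*v^2 - 48*v*w - 48*v + 12*w^2 + 18*w + 4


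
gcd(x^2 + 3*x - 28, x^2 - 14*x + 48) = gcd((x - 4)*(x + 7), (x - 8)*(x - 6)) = 1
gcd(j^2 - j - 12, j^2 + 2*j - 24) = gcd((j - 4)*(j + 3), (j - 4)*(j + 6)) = j - 4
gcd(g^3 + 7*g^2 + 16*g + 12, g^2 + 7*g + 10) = g + 2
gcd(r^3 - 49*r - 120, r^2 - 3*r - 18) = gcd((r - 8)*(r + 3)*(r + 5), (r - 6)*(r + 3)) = r + 3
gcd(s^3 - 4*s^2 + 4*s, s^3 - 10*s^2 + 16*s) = s^2 - 2*s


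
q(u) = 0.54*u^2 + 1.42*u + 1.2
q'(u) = 1.08*u + 1.42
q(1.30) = 3.96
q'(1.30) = 2.82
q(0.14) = 1.41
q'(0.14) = 1.57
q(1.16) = 3.57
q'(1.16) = 2.67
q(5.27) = 23.68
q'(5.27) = 7.11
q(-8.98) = 31.99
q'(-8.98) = -8.28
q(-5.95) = 11.87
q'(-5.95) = -5.01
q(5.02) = 21.94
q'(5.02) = 6.84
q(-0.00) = 1.20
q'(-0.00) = 1.42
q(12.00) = 96.00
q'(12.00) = 14.38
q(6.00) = 29.16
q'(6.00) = 7.90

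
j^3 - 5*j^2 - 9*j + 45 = (j - 5)*(j - 3)*(j + 3)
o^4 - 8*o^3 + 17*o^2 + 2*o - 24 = (o - 4)*(o - 3)*(o - 2)*(o + 1)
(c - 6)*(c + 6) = c^2 - 36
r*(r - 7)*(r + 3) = r^3 - 4*r^2 - 21*r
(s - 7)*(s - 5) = s^2 - 12*s + 35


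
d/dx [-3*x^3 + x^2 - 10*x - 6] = -9*x^2 + 2*x - 10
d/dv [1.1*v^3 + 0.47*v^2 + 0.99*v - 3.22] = 3.3*v^2 + 0.94*v + 0.99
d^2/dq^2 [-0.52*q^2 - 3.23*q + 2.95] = -1.04000000000000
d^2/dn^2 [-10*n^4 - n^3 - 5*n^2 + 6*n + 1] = -120*n^2 - 6*n - 10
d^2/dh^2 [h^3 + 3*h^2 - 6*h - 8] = 6*h + 6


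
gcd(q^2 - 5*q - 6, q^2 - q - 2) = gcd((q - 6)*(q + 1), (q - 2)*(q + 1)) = q + 1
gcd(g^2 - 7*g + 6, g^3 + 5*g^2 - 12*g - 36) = 1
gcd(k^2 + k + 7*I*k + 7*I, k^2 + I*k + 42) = k + 7*I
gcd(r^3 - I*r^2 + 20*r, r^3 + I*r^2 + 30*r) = r^2 - 5*I*r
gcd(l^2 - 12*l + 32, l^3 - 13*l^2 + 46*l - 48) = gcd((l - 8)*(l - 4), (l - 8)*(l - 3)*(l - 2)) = l - 8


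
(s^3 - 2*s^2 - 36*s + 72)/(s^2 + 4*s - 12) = s - 6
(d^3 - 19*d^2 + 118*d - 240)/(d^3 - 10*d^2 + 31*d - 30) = (d^2 - 14*d + 48)/(d^2 - 5*d + 6)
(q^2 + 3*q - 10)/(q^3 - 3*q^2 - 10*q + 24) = (q + 5)/(q^2 - q - 12)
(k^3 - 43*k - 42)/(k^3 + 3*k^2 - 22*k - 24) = (k - 7)/(k - 4)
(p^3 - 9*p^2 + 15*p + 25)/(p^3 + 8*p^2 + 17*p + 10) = (p^2 - 10*p + 25)/(p^2 + 7*p + 10)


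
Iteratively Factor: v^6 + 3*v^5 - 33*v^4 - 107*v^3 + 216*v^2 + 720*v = (v)*(v^5 + 3*v^4 - 33*v^3 - 107*v^2 + 216*v + 720) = v*(v - 5)*(v^4 + 8*v^3 + 7*v^2 - 72*v - 144) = v*(v - 5)*(v + 3)*(v^3 + 5*v^2 - 8*v - 48) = v*(v - 5)*(v - 3)*(v + 3)*(v^2 + 8*v + 16) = v*(v - 5)*(v - 3)*(v + 3)*(v + 4)*(v + 4)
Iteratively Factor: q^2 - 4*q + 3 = (q - 3)*(q - 1)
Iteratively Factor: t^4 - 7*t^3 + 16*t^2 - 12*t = (t)*(t^3 - 7*t^2 + 16*t - 12) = t*(t - 2)*(t^2 - 5*t + 6) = t*(t - 2)^2*(t - 3)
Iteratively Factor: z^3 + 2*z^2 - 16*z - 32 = (z + 2)*(z^2 - 16) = (z - 4)*(z + 2)*(z + 4)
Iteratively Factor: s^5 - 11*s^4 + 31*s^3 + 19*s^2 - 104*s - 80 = (s + 1)*(s^4 - 12*s^3 + 43*s^2 - 24*s - 80) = (s - 5)*(s + 1)*(s^3 - 7*s^2 + 8*s + 16) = (s - 5)*(s - 4)*(s + 1)*(s^2 - 3*s - 4) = (s - 5)*(s - 4)^2*(s + 1)*(s + 1)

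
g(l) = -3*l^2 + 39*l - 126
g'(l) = 39 - 6*l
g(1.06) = -88.03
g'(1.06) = 32.64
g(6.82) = 0.44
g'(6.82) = -1.92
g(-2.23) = -227.89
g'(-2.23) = 52.38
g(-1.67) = -199.50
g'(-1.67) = 49.02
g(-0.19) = -133.52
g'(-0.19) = 40.14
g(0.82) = -96.04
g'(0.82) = 34.08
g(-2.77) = -257.05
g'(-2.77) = 55.62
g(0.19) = -118.70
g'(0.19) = 37.86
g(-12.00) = -1026.00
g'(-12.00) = 111.00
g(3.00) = -36.00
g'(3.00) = 21.00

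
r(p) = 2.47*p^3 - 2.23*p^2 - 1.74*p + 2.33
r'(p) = 7.41*p^2 - 4.46*p - 1.74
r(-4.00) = -184.47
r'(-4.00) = 134.66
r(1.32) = 1.83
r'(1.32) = 5.28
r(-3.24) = -99.45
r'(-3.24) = 90.50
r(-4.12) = -201.09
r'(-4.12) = 142.42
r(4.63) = 191.62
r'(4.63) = 136.46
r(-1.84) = -17.41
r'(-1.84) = 31.55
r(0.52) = 1.17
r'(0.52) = -2.06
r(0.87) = 0.75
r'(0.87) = -0.01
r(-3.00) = -79.21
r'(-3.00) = 78.33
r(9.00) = 1606.67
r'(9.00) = 558.33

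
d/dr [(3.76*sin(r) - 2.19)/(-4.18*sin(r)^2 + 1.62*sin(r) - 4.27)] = (15.7168*sin(r)^2 - 18.3084*sin(r) - 12.5074)*cos(r)/(17.4724*sin(r)^4 - 13.5432*sin(r)^3 + 38.3216*sin(r)^2 - 13.8348*sin(r) + 18.2329)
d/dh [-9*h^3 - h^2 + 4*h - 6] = -27*h^2 - 2*h + 4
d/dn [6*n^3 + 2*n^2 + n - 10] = 18*n^2 + 4*n + 1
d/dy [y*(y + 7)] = 2*y + 7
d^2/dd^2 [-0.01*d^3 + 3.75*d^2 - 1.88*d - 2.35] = 7.5 - 0.06*d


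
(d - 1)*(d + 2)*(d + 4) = d^3 + 5*d^2 + 2*d - 8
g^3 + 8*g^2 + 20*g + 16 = (g + 2)^2*(g + 4)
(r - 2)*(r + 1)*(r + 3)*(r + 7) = r^4 + 9*r^3 + 9*r^2 - 41*r - 42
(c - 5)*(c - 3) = c^2 - 8*c + 15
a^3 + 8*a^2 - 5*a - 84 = (a - 3)*(a + 4)*(a + 7)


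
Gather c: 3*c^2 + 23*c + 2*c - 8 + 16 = 3*c^2 + 25*c + 8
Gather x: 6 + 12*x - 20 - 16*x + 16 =2 - 4*x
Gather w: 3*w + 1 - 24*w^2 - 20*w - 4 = -24*w^2 - 17*w - 3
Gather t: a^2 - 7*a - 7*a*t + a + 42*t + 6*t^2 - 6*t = a^2 - 6*a + 6*t^2 + t*(36 - 7*a)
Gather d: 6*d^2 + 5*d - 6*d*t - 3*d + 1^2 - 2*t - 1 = 6*d^2 + d*(2 - 6*t) - 2*t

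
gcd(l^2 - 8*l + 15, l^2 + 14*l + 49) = 1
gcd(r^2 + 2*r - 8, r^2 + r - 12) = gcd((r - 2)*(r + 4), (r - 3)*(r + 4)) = r + 4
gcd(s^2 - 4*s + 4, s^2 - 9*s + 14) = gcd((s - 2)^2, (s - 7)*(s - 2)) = s - 2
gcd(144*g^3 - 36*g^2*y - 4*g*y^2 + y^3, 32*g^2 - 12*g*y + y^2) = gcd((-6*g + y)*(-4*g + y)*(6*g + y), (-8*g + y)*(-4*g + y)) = -4*g + y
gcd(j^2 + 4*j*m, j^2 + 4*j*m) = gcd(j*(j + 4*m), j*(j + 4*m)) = j^2 + 4*j*m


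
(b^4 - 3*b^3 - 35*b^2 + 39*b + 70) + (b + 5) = b^4 - 3*b^3 - 35*b^2 + 40*b + 75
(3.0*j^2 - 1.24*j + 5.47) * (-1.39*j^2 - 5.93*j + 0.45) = -4.17*j^4 - 16.0664*j^3 + 1.0999*j^2 - 32.9951*j + 2.4615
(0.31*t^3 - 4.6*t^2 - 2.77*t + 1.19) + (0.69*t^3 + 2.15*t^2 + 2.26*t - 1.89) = 1.0*t^3 - 2.45*t^2 - 0.51*t - 0.7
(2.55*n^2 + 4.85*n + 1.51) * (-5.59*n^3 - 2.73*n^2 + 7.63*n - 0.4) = -14.2545*n^5 - 34.073*n^4 - 2.2249*n^3 + 31.8632*n^2 + 9.5813*n - 0.604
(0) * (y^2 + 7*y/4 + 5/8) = 0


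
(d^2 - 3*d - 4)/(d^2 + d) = (d - 4)/d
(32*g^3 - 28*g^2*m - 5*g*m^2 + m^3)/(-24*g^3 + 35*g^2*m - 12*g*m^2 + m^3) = (-4*g - m)/(3*g - m)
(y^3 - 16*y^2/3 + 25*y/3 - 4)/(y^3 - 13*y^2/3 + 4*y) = (y - 1)/y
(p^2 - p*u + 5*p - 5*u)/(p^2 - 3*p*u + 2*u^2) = (p + 5)/(p - 2*u)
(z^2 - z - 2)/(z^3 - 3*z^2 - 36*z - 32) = (z - 2)/(z^2 - 4*z - 32)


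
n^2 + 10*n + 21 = (n + 3)*(n + 7)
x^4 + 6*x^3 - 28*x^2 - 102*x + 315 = (x - 3)^2*(x + 5)*(x + 7)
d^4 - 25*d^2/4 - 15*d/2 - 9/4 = (d - 3)*(d + 1/2)*(d + 1)*(d + 3/2)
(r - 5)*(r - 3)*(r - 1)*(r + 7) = r^4 - 2*r^3 - 40*r^2 + 146*r - 105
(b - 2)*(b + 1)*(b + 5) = b^3 + 4*b^2 - 7*b - 10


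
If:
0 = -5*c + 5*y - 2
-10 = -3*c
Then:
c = 10/3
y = 56/15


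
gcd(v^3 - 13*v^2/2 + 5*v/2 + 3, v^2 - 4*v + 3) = v - 1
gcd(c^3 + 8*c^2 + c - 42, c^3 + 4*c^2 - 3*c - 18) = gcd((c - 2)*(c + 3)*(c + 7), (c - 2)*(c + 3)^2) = c^2 + c - 6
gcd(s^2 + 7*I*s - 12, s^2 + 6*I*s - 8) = s + 4*I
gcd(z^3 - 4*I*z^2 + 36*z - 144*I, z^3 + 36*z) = z^2 + 36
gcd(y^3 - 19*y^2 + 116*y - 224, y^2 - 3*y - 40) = y - 8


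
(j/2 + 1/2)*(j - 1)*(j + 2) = j^3/2 + j^2 - j/2 - 1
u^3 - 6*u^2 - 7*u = u*(u - 7)*(u + 1)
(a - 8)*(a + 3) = a^2 - 5*a - 24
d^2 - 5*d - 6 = (d - 6)*(d + 1)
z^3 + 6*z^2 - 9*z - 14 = (z - 2)*(z + 1)*(z + 7)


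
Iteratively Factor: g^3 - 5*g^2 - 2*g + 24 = (g - 4)*(g^2 - g - 6) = (g - 4)*(g - 3)*(g + 2)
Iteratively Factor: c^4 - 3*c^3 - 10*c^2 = (c)*(c^3 - 3*c^2 - 10*c) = c^2*(c^2 - 3*c - 10) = c^2*(c - 5)*(c + 2)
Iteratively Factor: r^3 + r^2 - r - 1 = (r + 1)*(r^2 - 1) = (r + 1)^2*(r - 1)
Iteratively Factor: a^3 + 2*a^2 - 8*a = (a)*(a^2 + 2*a - 8) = a*(a - 2)*(a + 4)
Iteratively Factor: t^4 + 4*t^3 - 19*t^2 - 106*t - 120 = (t + 4)*(t^3 - 19*t - 30) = (t + 3)*(t + 4)*(t^2 - 3*t - 10) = (t + 2)*(t + 3)*(t + 4)*(t - 5)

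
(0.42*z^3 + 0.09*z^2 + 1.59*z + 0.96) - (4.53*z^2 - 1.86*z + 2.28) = 0.42*z^3 - 4.44*z^2 + 3.45*z - 1.32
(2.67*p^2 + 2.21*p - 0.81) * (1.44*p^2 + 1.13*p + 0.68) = 3.8448*p^4 + 6.1995*p^3 + 3.1465*p^2 + 0.5875*p - 0.5508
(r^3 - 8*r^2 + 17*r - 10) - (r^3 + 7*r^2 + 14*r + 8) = -15*r^2 + 3*r - 18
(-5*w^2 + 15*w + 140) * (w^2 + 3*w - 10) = -5*w^4 + 235*w^2 + 270*w - 1400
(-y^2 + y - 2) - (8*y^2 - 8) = -9*y^2 + y + 6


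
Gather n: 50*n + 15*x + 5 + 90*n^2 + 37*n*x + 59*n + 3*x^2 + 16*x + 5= 90*n^2 + n*(37*x + 109) + 3*x^2 + 31*x + 10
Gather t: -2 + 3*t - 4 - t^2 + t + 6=-t^2 + 4*t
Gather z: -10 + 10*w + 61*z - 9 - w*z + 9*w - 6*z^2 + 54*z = 19*w - 6*z^2 + z*(115 - w) - 19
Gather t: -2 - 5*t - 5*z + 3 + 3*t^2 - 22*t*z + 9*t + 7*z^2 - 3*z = 3*t^2 + t*(4 - 22*z) + 7*z^2 - 8*z + 1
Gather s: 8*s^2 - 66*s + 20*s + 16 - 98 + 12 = 8*s^2 - 46*s - 70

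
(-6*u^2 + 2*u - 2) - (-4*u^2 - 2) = -2*u^2 + 2*u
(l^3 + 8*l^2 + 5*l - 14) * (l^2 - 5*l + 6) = l^5 + 3*l^4 - 29*l^3 + 9*l^2 + 100*l - 84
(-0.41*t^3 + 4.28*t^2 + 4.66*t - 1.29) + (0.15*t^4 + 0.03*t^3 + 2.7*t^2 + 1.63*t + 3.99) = 0.15*t^4 - 0.38*t^3 + 6.98*t^2 + 6.29*t + 2.7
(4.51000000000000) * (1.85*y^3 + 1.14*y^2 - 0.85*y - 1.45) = 8.3435*y^3 + 5.1414*y^2 - 3.8335*y - 6.5395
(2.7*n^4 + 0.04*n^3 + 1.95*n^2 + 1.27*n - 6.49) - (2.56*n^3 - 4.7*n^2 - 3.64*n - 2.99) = 2.7*n^4 - 2.52*n^3 + 6.65*n^2 + 4.91*n - 3.5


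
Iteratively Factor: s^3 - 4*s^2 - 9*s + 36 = (s + 3)*(s^2 - 7*s + 12) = (s - 4)*(s + 3)*(s - 3)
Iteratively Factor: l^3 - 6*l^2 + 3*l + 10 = (l - 5)*(l^2 - l - 2) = (l - 5)*(l + 1)*(l - 2)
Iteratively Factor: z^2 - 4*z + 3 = (z - 3)*(z - 1)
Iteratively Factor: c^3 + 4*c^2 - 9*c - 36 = (c - 3)*(c^2 + 7*c + 12) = (c - 3)*(c + 3)*(c + 4)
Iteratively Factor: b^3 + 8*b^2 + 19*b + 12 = (b + 3)*(b^2 + 5*b + 4) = (b + 1)*(b + 3)*(b + 4)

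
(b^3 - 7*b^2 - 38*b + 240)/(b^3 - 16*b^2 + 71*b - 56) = (b^2 + b - 30)/(b^2 - 8*b + 7)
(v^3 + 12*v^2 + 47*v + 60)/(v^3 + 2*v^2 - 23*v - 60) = (v + 5)/(v - 5)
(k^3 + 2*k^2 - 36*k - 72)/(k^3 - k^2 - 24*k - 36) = (k + 6)/(k + 3)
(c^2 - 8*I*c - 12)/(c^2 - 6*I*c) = (c - 2*I)/c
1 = 1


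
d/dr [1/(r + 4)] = -1/(r + 4)^2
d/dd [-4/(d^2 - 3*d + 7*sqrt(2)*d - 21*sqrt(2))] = 4*(2*d - 3 + 7*sqrt(2))/(d^2 - 3*d + 7*sqrt(2)*d - 21*sqrt(2))^2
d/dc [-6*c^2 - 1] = -12*c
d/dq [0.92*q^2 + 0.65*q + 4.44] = 1.84*q + 0.65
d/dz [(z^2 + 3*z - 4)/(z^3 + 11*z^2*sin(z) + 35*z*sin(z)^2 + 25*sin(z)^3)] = ((z + sin(z))*(z + 5*sin(z))^2*(2*z + 3) + (-z^2 - 3*z + 4)*(11*z^2*cos(z) + 3*z^2 + 22*z*sin(z) + 35*z*sin(2*z) + 75*sin(z)^2*cos(z) + 35*sin(z)^2))/((z + sin(z))^2*(z + 5*sin(z))^4)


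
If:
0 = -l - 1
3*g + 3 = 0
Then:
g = -1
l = -1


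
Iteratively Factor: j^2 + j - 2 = (j - 1)*(j + 2)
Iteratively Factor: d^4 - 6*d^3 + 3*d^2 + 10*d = (d)*(d^3 - 6*d^2 + 3*d + 10) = d*(d - 5)*(d^2 - d - 2) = d*(d - 5)*(d + 1)*(d - 2)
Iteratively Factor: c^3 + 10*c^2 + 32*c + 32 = (c + 4)*(c^2 + 6*c + 8) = (c + 2)*(c + 4)*(c + 4)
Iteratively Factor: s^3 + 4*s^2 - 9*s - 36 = (s + 3)*(s^2 + s - 12) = (s + 3)*(s + 4)*(s - 3)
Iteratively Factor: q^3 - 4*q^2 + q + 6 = (q - 3)*(q^2 - q - 2) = (q - 3)*(q - 2)*(q + 1)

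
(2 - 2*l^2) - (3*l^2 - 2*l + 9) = -5*l^2 + 2*l - 7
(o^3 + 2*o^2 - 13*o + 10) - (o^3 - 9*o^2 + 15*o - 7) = 11*o^2 - 28*o + 17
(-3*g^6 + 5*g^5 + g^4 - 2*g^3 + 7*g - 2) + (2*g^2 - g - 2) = -3*g^6 + 5*g^5 + g^4 - 2*g^3 + 2*g^2 + 6*g - 4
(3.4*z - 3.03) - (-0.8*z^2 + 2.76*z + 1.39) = 0.8*z^2 + 0.64*z - 4.42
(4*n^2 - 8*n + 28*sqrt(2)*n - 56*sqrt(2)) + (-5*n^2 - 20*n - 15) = -n^2 - 28*n + 28*sqrt(2)*n - 56*sqrt(2) - 15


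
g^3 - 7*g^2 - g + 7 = (g - 7)*(g - 1)*(g + 1)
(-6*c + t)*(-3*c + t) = 18*c^2 - 9*c*t + t^2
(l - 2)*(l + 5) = l^2 + 3*l - 10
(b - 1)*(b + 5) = b^2 + 4*b - 5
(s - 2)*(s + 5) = s^2 + 3*s - 10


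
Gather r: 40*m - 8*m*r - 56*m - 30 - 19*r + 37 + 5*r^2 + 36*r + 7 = -16*m + 5*r^2 + r*(17 - 8*m) + 14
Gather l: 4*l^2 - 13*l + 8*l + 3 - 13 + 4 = 4*l^2 - 5*l - 6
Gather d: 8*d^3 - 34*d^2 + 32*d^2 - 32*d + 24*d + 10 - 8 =8*d^3 - 2*d^2 - 8*d + 2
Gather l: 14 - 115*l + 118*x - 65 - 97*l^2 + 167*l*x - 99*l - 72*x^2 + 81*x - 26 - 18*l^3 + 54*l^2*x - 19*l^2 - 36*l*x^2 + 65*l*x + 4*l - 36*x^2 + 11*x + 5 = -18*l^3 + l^2*(54*x - 116) + l*(-36*x^2 + 232*x - 210) - 108*x^2 + 210*x - 72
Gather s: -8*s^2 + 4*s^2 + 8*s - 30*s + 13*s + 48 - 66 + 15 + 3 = -4*s^2 - 9*s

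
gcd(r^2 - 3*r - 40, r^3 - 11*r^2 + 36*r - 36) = 1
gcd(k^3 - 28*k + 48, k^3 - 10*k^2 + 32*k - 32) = k^2 - 6*k + 8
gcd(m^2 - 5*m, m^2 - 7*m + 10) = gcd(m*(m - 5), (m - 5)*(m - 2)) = m - 5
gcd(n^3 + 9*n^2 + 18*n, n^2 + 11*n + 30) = n + 6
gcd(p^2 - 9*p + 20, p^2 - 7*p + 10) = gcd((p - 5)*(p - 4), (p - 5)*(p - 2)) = p - 5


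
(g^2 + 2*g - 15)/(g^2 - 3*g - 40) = (g - 3)/(g - 8)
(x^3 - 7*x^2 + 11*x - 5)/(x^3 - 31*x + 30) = (x - 1)/(x + 6)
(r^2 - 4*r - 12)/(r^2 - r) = (r^2 - 4*r - 12)/(r*(r - 1))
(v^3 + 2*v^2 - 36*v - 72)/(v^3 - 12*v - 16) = (v^2 - 36)/(v^2 - 2*v - 8)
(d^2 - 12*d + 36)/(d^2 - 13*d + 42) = (d - 6)/(d - 7)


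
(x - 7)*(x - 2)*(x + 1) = x^3 - 8*x^2 + 5*x + 14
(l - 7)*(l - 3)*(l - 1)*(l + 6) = l^4 - 5*l^3 - 35*l^2 + 165*l - 126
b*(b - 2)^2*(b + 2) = b^4 - 2*b^3 - 4*b^2 + 8*b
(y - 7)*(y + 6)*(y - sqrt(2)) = y^3 - sqrt(2)*y^2 - y^2 - 42*y + sqrt(2)*y + 42*sqrt(2)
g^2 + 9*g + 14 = (g + 2)*(g + 7)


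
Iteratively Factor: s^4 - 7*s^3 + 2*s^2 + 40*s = (s - 4)*(s^3 - 3*s^2 - 10*s) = s*(s - 4)*(s^2 - 3*s - 10) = s*(s - 5)*(s - 4)*(s + 2)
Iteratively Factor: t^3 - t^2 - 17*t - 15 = (t - 5)*(t^2 + 4*t + 3) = (t - 5)*(t + 1)*(t + 3)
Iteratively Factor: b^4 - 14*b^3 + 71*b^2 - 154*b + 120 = (b - 4)*(b^3 - 10*b^2 + 31*b - 30) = (b - 5)*(b - 4)*(b^2 - 5*b + 6) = (b - 5)*(b - 4)*(b - 3)*(b - 2)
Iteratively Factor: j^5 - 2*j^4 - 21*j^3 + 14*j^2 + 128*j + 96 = (j - 4)*(j^4 + 2*j^3 - 13*j^2 - 38*j - 24) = (j - 4)*(j + 3)*(j^3 - j^2 - 10*j - 8) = (j - 4)^2*(j + 3)*(j^2 + 3*j + 2) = (j - 4)^2*(j + 1)*(j + 3)*(j + 2)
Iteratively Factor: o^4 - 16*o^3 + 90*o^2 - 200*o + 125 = (o - 5)*(o^3 - 11*o^2 + 35*o - 25) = (o - 5)^2*(o^2 - 6*o + 5) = (o - 5)^3*(o - 1)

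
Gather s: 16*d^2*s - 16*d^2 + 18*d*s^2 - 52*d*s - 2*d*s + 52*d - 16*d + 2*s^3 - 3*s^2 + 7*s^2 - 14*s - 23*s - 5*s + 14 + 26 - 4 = -16*d^2 + 36*d + 2*s^3 + s^2*(18*d + 4) + s*(16*d^2 - 54*d - 42) + 36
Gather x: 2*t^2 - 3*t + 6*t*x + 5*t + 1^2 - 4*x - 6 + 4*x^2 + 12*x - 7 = 2*t^2 + 2*t + 4*x^2 + x*(6*t + 8) - 12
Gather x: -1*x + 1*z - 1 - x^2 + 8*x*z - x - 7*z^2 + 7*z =-x^2 + x*(8*z - 2) - 7*z^2 + 8*z - 1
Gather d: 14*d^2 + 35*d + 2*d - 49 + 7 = 14*d^2 + 37*d - 42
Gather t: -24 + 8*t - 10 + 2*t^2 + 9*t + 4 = 2*t^2 + 17*t - 30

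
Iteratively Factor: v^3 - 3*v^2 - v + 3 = (v + 1)*(v^2 - 4*v + 3) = (v - 1)*(v + 1)*(v - 3)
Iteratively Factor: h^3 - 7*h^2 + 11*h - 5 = (h - 5)*(h^2 - 2*h + 1) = (h - 5)*(h - 1)*(h - 1)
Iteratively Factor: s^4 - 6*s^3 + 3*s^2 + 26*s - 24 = (s - 1)*(s^3 - 5*s^2 - 2*s + 24) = (s - 3)*(s - 1)*(s^2 - 2*s - 8) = (s - 4)*(s - 3)*(s - 1)*(s + 2)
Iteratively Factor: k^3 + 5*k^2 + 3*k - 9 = (k + 3)*(k^2 + 2*k - 3) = (k + 3)^2*(k - 1)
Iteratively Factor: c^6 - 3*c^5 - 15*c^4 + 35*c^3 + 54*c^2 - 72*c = (c + 3)*(c^5 - 6*c^4 + 3*c^3 + 26*c^2 - 24*c) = (c + 2)*(c + 3)*(c^4 - 8*c^3 + 19*c^2 - 12*c) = (c - 3)*(c + 2)*(c + 3)*(c^3 - 5*c^2 + 4*c) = c*(c - 3)*(c + 2)*(c + 3)*(c^2 - 5*c + 4) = c*(c - 4)*(c - 3)*(c + 2)*(c + 3)*(c - 1)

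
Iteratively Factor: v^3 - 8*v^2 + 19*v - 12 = (v - 1)*(v^2 - 7*v + 12) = (v - 4)*(v - 1)*(v - 3)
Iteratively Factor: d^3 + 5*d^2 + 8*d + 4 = (d + 2)*(d^2 + 3*d + 2) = (d + 2)^2*(d + 1)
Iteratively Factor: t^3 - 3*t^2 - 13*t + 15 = (t - 1)*(t^2 - 2*t - 15) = (t - 1)*(t + 3)*(t - 5)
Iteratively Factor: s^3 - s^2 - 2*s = (s)*(s^2 - s - 2) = s*(s - 2)*(s + 1)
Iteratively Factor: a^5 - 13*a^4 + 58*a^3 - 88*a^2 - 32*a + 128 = (a - 4)*(a^4 - 9*a^3 + 22*a^2 - 32) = (a - 4)*(a - 2)*(a^3 - 7*a^2 + 8*a + 16) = (a - 4)^2*(a - 2)*(a^2 - 3*a - 4) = (a - 4)^3*(a - 2)*(a + 1)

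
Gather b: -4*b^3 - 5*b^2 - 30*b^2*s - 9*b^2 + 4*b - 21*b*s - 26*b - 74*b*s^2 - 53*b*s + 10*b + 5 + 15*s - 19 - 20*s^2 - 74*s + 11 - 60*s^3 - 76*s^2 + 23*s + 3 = -4*b^3 + b^2*(-30*s - 14) + b*(-74*s^2 - 74*s - 12) - 60*s^3 - 96*s^2 - 36*s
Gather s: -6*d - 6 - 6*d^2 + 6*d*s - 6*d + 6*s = -6*d^2 - 12*d + s*(6*d + 6) - 6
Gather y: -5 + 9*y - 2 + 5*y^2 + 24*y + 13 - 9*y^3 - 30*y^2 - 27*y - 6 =-9*y^3 - 25*y^2 + 6*y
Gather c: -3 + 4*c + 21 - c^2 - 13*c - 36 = -c^2 - 9*c - 18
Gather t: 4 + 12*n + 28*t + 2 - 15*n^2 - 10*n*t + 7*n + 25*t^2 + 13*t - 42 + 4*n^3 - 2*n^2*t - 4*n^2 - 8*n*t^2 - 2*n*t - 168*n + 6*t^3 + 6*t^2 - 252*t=4*n^3 - 19*n^2 - 149*n + 6*t^3 + t^2*(31 - 8*n) + t*(-2*n^2 - 12*n - 211) - 36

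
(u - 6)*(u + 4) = u^2 - 2*u - 24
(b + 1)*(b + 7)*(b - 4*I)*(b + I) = b^4 + 8*b^3 - 3*I*b^3 + 11*b^2 - 24*I*b^2 + 32*b - 21*I*b + 28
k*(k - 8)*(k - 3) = k^3 - 11*k^2 + 24*k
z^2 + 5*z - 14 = (z - 2)*(z + 7)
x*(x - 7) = x^2 - 7*x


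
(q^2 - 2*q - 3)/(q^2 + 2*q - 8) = (q^2 - 2*q - 3)/(q^2 + 2*q - 8)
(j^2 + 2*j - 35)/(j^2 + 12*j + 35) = (j - 5)/(j + 5)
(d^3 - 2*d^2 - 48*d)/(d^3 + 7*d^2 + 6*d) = (d - 8)/(d + 1)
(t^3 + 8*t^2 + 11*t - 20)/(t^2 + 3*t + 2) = (t^3 + 8*t^2 + 11*t - 20)/(t^2 + 3*t + 2)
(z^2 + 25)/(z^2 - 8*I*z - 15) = (z + 5*I)/(z - 3*I)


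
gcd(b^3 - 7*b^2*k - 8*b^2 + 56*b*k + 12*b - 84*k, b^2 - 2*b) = b - 2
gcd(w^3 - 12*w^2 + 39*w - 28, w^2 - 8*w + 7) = w^2 - 8*w + 7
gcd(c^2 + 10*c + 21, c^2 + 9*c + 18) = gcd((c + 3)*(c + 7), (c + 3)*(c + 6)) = c + 3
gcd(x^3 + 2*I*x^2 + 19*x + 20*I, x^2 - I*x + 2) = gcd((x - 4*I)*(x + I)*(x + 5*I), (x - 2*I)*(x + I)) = x + I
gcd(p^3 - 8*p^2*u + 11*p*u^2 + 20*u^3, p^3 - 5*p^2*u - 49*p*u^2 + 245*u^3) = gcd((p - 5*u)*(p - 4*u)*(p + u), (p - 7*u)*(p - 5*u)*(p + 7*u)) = p - 5*u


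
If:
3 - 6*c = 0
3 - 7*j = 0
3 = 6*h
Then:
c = 1/2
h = 1/2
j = 3/7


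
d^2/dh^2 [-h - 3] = 0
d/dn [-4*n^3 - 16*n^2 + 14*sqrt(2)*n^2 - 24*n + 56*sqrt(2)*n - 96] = -12*n^2 - 32*n + 28*sqrt(2)*n - 24 + 56*sqrt(2)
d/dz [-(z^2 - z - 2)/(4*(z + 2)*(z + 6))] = (-9*z^2 - 28*z - 4)/(4*(z^4 + 16*z^3 + 88*z^2 + 192*z + 144))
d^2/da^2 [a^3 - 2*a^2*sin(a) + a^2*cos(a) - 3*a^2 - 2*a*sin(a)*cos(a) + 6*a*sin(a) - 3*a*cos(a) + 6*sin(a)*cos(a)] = 2*a^2*sin(a) - a^2*cos(a) - 10*a*sin(a) + 4*a*sin(2*a) - 5*a*cos(a) + 6*a + 2*sin(a) - 12*sin(2*a) + 14*cos(a) - 4*cos(2*a) - 6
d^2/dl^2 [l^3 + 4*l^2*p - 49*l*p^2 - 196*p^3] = 6*l + 8*p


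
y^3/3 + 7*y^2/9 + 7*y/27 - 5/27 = (y/3 + 1/3)*(y - 1/3)*(y + 5/3)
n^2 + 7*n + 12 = (n + 3)*(n + 4)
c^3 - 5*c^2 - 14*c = c*(c - 7)*(c + 2)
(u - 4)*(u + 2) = u^2 - 2*u - 8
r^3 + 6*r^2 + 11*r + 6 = (r + 1)*(r + 2)*(r + 3)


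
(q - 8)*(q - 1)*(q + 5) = q^3 - 4*q^2 - 37*q + 40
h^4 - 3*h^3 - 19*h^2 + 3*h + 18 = (h - 6)*(h - 1)*(h + 1)*(h + 3)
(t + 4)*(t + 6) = t^2 + 10*t + 24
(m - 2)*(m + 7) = m^2 + 5*m - 14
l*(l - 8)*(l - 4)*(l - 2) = l^4 - 14*l^3 + 56*l^2 - 64*l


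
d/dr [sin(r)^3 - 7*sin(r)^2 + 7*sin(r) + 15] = (3*sin(r)^2 - 14*sin(r) + 7)*cos(r)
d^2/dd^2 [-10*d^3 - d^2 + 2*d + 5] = -60*d - 2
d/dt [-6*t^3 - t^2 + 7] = 2*t*(-9*t - 1)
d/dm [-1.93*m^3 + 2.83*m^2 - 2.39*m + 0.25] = -5.79*m^2 + 5.66*m - 2.39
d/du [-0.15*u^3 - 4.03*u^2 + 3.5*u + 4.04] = -0.45*u^2 - 8.06*u + 3.5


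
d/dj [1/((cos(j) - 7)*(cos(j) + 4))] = (2*cos(j) - 3)*sin(j)/((cos(j) - 7)^2*(cos(j) + 4)^2)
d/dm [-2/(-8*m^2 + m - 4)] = 2*(1 - 16*m)/(8*m^2 - m + 4)^2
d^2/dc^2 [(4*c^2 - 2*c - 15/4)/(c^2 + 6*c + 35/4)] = 8*(-416*c^3 - 1860*c^2 - 240*c + 4945)/(64*c^6 + 1152*c^5 + 8592*c^4 + 33984*c^3 + 75180*c^2 + 88200*c + 42875)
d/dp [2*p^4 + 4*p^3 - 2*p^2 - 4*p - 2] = 8*p^3 + 12*p^2 - 4*p - 4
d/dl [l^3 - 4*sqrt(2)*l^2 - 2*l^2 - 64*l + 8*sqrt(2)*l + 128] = 3*l^2 - 8*sqrt(2)*l - 4*l - 64 + 8*sqrt(2)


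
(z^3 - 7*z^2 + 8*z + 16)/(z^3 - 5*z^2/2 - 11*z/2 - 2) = 2*(z - 4)/(2*z + 1)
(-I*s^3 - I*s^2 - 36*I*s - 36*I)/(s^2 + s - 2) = I*(-s^3 - s^2 - 36*s - 36)/(s^2 + s - 2)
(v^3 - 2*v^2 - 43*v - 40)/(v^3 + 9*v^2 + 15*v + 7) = (v^2 - 3*v - 40)/(v^2 + 8*v + 7)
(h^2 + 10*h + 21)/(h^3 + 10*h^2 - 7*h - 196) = (h + 3)/(h^2 + 3*h - 28)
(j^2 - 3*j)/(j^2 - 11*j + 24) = j/(j - 8)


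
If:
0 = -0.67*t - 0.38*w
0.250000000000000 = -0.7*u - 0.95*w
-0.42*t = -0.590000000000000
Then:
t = 1.40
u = 3.00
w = -2.48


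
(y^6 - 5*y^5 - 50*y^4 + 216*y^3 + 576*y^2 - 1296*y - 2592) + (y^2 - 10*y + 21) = y^6 - 5*y^5 - 50*y^4 + 216*y^3 + 577*y^2 - 1306*y - 2571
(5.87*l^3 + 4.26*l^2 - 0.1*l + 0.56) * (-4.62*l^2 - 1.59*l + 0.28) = -27.1194*l^5 - 29.0145*l^4 - 4.6678*l^3 - 1.2354*l^2 - 0.9184*l + 0.1568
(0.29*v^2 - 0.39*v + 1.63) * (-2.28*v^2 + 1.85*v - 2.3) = -0.6612*v^4 + 1.4257*v^3 - 5.1049*v^2 + 3.9125*v - 3.749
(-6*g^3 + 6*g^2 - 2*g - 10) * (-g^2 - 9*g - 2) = 6*g^5 + 48*g^4 - 40*g^3 + 16*g^2 + 94*g + 20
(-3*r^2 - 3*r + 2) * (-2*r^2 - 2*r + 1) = 6*r^4 + 12*r^3 - r^2 - 7*r + 2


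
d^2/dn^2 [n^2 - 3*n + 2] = 2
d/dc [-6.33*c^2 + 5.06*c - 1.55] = 5.06 - 12.66*c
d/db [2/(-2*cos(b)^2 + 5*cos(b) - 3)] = 2*(5 - 4*cos(b))*sin(b)/(-5*cos(b) + cos(2*b) + 4)^2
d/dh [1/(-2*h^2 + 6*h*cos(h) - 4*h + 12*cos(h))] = (3*h*sin(h) + 2*h + 6*sin(h) - 3*cos(h) + 2)/(2*(h + 2)^2*(h - 3*cos(h))^2)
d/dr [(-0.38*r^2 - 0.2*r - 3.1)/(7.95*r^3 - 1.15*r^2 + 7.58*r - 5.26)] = (3.021*r^4 + 3.18*r^3 + 70.8246*r^2 - 3.1324*r + 24.55)/(63.2025*r^6 - 18.285*r^5 + 121.8445*r^4 - 101.068*r^3 + 69.5544*r^2 - 79.7416*r + 27.6676)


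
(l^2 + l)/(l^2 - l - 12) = l*(l + 1)/(l^2 - l - 12)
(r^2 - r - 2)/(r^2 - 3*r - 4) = (r - 2)/(r - 4)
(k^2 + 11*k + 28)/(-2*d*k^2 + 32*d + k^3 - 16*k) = (-k - 7)/(2*d*k - 8*d - k^2 + 4*k)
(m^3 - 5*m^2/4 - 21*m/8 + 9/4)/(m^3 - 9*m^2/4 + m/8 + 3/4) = (2*m + 3)/(2*m + 1)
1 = 1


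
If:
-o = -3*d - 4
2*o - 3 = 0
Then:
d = -5/6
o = 3/2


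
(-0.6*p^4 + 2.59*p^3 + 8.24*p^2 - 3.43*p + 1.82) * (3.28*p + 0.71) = -1.968*p^5 + 8.0692*p^4 + 28.8661*p^3 - 5.4*p^2 + 3.5343*p + 1.2922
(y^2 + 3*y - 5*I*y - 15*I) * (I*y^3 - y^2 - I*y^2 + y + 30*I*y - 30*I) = I*y^5 + 4*y^4 + 2*I*y^4 + 8*y^3 + 32*I*y^3 + 138*y^2 + 70*I*y^2 + 300*y - 105*I*y - 450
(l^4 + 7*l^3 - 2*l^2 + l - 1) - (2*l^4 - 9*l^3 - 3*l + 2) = -l^4 + 16*l^3 - 2*l^2 + 4*l - 3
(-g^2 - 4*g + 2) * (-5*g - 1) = 5*g^3 + 21*g^2 - 6*g - 2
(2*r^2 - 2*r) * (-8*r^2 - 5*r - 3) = -16*r^4 + 6*r^3 + 4*r^2 + 6*r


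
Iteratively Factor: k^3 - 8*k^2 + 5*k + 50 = (k + 2)*(k^2 - 10*k + 25) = (k - 5)*(k + 2)*(k - 5)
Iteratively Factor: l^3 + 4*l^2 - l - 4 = (l - 1)*(l^2 + 5*l + 4) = (l - 1)*(l + 1)*(l + 4)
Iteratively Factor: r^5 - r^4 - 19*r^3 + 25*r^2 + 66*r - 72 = (r - 1)*(r^4 - 19*r^2 + 6*r + 72) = (r - 3)*(r - 1)*(r^3 + 3*r^2 - 10*r - 24) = (r - 3)^2*(r - 1)*(r^2 + 6*r + 8) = (r - 3)^2*(r - 1)*(r + 2)*(r + 4)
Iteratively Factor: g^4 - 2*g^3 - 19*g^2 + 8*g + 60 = (g - 2)*(g^3 - 19*g - 30) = (g - 2)*(g + 3)*(g^2 - 3*g - 10) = (g - 5)*(g - 2)*(g + 3)*(g + 2)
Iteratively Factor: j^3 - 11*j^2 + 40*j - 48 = (j - 3)*(j^2 - 8*j + 16) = (j - 4)*(j - 3)*(j - 4)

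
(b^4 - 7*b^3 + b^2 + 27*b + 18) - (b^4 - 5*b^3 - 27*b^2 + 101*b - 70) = -2*b^3 + 28*b^2 - 74*b + 88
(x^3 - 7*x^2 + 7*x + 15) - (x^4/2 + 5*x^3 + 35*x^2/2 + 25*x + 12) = -x^4/2 - 4*x^3 - 49*x^2/2 - 18*x + 3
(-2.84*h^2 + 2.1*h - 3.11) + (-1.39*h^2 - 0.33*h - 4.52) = -4.23*h^2 + 1.77*h - 7.63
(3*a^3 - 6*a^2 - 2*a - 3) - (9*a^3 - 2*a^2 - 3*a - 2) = -6*a^3 - 4*a^2 + a - 1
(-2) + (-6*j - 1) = -6*j - 3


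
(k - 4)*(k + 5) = k^2 + k - 20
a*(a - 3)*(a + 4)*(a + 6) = a^4 + 7*a^3 - 6*a^2 - 72*a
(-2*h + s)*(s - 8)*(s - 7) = -2*h*s^2 + 30*h*s - 112*h + s^3 - 15*s^2 + 56*s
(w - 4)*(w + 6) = w^2 + 2*w - 24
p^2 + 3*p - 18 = (p - 3)*(p + 6)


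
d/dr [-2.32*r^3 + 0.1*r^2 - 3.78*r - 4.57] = -6.96*r^2 + 0.2*r - 3.78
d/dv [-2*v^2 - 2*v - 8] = -4*v - 2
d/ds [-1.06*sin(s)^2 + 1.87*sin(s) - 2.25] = (1.87 - 2.12*sin(s))*cos(s)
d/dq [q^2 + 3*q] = 2*q + 3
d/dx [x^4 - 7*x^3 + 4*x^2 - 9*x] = 4*x^3 - 21*x^2 + 8*x - 9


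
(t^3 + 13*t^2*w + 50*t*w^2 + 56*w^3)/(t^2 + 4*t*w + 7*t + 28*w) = (t^2 + 9*t*w + 14*w^2)/(t + 7)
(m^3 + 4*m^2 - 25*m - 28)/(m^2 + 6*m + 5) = (m^2 + 3*m - 28)/(m + 5)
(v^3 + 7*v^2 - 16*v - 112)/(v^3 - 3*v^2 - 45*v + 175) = (v^2 - 16)/(v^2 - 10*v + 25)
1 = 1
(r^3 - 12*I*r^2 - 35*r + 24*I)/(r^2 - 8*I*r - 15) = (r^2 - 9*I*r - 8)/(r - 5*I)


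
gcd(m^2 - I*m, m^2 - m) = m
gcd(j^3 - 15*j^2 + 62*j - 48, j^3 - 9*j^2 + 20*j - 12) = j^2 - 7*j + 6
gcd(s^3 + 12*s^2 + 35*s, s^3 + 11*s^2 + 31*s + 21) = s + 7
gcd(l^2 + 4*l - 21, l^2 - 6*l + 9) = l - 3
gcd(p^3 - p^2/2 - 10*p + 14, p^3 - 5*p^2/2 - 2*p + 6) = p^2 - 4*p + 4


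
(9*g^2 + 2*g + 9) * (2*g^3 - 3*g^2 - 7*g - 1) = 18*g^5 - 23*g^4 - 51*g^3 - 50*g^2 - 65*g - 9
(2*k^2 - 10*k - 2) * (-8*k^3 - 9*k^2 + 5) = -16*k^5 + 62*k^4 + 106*k^3 + 28*k^2 - 50*k - 10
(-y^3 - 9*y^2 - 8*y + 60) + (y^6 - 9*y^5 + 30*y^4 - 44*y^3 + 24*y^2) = y^6 - 9*y^5 + 30*y^4 - 45*y^3 + 15*y^2 - 8*y + 60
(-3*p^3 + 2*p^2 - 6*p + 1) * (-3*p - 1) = 9*p^4 - 3*p^3 + 16*p^2 + 3*p - 1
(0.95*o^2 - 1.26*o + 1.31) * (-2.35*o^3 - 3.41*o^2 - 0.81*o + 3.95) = -2.2325*o^5 - 0.2785*o^4 + 0.4486*o^3 + 0.306*o^2 - 6.0381*o + 5.1745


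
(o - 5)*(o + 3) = o^2 - 2*o - 15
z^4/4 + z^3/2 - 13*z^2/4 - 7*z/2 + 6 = (z/4 + 1)*(z - 3)*(z - 1)*(z + 2)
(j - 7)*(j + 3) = j^2 - 4*j - 21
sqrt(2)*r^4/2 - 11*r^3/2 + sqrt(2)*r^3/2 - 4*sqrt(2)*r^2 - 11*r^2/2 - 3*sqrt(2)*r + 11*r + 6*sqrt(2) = (r - 1)*(r - 6*sqrt(2))*(r + sqrt(2)/2)*(sqrt(2)*r/2 + sqrt(2))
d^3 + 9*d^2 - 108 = (d - 3)*(d + 6)^2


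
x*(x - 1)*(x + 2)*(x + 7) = x^4 + 8*x^3 + 5*x^2 - 14*x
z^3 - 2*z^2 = z^2*(z - 2)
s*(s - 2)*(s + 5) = s^3 + 3*s^2 - 10*s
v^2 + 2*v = v*(v + 2)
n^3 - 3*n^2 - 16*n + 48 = (n - 4)*(n - 3)*(n + 4)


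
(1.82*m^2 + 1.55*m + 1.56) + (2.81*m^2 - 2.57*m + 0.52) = 4.63*m^2 - 1.02*m + 2.08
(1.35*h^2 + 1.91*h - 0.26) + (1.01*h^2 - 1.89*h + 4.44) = 2.36*h^2 + 0.02*h + 4.18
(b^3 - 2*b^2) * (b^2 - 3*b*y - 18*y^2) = b^5 - 3*b^4*y - 2*b^4 - 18*b^3*y^2 + 6*b^3*y + 36*b^2*y^2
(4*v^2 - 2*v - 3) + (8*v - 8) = 4*v^2 + 6*v - 11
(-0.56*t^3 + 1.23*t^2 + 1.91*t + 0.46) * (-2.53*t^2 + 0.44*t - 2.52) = 1.4168*t^5 - 3.3583*t^4 - 2.8799*t^3 - 3.423*t^2 - 4.6108*t - 1.1592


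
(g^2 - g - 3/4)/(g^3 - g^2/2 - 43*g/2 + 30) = (g + 1/2)/(g^2 + g - 20)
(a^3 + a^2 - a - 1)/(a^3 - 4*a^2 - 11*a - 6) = (a - 1)/(a - 6)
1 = 1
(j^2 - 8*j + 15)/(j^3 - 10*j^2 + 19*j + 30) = (j - 3)/(j^2 - 5*j - 6)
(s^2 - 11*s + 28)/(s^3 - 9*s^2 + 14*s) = (s - 4)/(s*(s - 2))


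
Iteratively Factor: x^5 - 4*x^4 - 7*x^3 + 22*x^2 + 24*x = (x)*(x^4 - 4*x^3 - 7*x^2 + 22*x + 24) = x*(x + 1)*(x^3 - 5*x^2 - 2*x + 24) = x*(x - 3)*(x + 1)*(x^2 - 2*x - 8) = x*(x - 4)*(x - 3)*(x + 1)*(x + 2)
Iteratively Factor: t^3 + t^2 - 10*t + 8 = (t - 1)*(t^2 + 2*t - 8) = (t - 2)*(t - 1)*(t + 4)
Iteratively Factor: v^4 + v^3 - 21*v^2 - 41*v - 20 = (v + 1)*(v^3 - 21*v - 20) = (v - 5)*(v + 1)*(v^2 + 5*v + 4) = (v - 5)*(v + 1)^2*(v + 4)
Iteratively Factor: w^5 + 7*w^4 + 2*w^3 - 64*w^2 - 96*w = (w + 4)*(w^4 + 3*w^3 - 10*w^2 - 24*w) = (w - 3)*(w + 4)*(w^3 + 6*w^2 + 8*w) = (w - 3)*(w + 2)*(w + 4)*(w^2 + 4*w) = (w - 3)*(w + 2)*(w + 4)^2*(w)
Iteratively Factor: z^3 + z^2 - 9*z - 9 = (z + 3)*(z^2 - 2*z - 3) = (z - 3)*(z + 3)*(z + 1)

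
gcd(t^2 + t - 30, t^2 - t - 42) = t + 6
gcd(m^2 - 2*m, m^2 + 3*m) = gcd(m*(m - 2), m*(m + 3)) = m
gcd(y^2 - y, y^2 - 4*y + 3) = y - 1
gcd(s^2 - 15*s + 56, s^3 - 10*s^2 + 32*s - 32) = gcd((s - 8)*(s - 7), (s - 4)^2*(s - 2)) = 1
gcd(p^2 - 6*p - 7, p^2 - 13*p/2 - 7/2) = p - 7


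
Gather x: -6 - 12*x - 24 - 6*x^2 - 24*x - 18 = -6*x^2 - 36*x - 48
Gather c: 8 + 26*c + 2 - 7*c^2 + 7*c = -7*c^2 + 33*c + 10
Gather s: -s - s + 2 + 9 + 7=18 - 2*s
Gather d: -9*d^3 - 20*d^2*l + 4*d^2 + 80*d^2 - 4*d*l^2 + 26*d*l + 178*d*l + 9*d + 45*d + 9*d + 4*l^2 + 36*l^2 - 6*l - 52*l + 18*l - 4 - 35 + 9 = -9*d^3 + d^2*(84 - 20*l) + d*(-4*l^2 + 204*l + 63) + 40*l^2 - 40*l - 30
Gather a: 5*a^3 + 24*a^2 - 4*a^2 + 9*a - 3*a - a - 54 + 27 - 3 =5*a^3 + 20*a^2 + 5*a - 30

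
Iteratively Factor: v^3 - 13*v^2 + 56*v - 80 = (v - 4)*(v^2 - 9*v + 20) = (v - 4)^2*(v - 5)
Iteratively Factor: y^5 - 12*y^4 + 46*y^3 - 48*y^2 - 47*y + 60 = (y - 4)*(y^4 - 8*y^3 + 14*y^2 + 8*y - 15) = (y - 5)*(y - 4)*(y^3 - 3*y^2 - y + 3) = (y - 5)*(y - 4)*(y - 3)*(y^2 - 1) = (y - 5)*(y - 4)*(y - 3)*(y - 1)*(y + 1)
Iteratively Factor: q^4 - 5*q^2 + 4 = (q + 2)*(q^3 - 2*q^2 - q + 2) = (q - 2)*(q + 2)*(q^2 - 1) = (q - 2)*(q + 1)*(q + 2)*(q - 1)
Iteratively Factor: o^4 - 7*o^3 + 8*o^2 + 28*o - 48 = (o - 2)*(o^3 - 5*o^2 - 2*o + 24) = (o - 2)*(o + 2)*(o^2 - 7*o + 12) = (o - 3)*(o - 2)*(o + 2)*(o - 4)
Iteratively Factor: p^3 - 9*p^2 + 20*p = (p - 4)*(p^2 - 5*p) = (p - 5)*(p - 4)*(p)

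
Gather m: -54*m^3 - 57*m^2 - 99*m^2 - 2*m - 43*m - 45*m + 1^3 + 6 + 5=-54*m^3 - 156*m^2 - 90*m + 12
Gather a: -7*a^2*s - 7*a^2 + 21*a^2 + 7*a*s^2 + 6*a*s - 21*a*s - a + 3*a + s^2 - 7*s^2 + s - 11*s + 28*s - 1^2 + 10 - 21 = a^2*(14 - 7*s) + a*(7*s^2 - 15*s + 2) - 6*s^2 + 18*s - 12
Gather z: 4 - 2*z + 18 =22 - 2*z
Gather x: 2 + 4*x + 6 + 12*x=16*x + 8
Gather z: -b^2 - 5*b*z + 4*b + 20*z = -b^2 + 4*b + z*(20 - 5*b)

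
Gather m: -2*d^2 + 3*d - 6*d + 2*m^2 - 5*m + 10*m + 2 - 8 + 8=-2*d^2 - 3*d + 2*m^2 + 5*m + 2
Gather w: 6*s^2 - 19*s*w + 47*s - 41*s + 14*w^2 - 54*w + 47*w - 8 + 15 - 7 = 6*s^2 + 6*s + 14*w^2 + w*(-19*s - 7)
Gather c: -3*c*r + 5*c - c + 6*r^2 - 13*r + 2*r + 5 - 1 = c*(4 - 3*r) + 6*r^2 - 11*r + 4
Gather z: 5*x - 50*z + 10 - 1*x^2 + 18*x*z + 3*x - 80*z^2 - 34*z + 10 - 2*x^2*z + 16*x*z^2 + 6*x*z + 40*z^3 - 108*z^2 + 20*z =-x^2 + 8*x + 40*z^3 + z^2*(16*x - 188) + z*(-2*x^2 + 24*x - 64) + 20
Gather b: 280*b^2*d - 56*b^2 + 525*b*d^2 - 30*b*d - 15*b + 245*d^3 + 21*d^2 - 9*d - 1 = b^2*(280*d - 56) + b*(525*d^2 - 30*d - 15) + 245*d^3 + 21*d^2 - 9*d - 1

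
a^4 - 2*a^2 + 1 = (a - 1)^2*(a + 1)^2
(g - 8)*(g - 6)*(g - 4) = g^3 - 18*g^2 + 104*g - 192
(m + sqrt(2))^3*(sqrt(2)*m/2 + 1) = sqrt(2)*m^4/2 + 4*m^3 + 6*sqrt(2)*m^2 + 8*m + 2*sqrt(2)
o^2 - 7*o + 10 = (o - 5)*(o - 2)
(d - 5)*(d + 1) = d^2 - 4*d - 5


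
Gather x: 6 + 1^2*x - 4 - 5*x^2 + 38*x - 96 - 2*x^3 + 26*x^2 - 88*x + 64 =-2*x^3 + 21*x^2 - 49*x - 30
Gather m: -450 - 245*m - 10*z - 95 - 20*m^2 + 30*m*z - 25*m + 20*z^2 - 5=-20*m^2 + m*(30*z - 270) + 20*z^2 - 10*z - 550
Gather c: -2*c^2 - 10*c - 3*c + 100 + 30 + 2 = -2*c^2 - 13*c + 132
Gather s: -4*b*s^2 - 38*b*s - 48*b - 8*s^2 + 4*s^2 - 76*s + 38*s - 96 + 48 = -48*b + s^2*(-4*b - 4) + s*(-38*b - 38) - 48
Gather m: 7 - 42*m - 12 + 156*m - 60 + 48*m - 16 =162*m - 81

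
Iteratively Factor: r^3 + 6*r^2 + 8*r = (r + 2)*(r^2 + 4*r) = r*(r + 2)*(r + 4)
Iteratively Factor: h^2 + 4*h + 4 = (h + 2)*(h + 2)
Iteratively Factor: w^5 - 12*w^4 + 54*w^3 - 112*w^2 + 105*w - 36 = (w - 3)*(w^4 - 9*w^3 + 27*w^2 - 31*w + 12) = (w - 4)*(w - 3)*(w^3 - 5*w^2 + 7*w - 3) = (w - 4)*(w - 3)*(w - 1)*(w^2 - 4*w + 3) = (w - 4)*(w - 3)^2*(w - 1)*(w - 1)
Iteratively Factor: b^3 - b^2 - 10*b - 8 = (b + 1)*(b^2 - 2*b - 8) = (b + 1)*(b + 2)*(b - 4)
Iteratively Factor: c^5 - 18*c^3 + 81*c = (c - 3)*(c^4 + 3*c^3 - 9*c^2 - 27*c) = (c - 3)*(c + 3)*(c^3 - 9*c) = (c - 3)^2*(c + 3)*(c^2 + 3*c) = c*(c - 3)^2*(c + 3)*(c + 3)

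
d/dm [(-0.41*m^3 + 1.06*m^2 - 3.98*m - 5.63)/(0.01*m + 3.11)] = (-0.0082*m^3 - 3.8147*m^2 + 6.5932*m - 12.3215)/(0.0001*m^2 + 0.0622*m + 9.6721)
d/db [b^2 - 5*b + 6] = 2*b - 5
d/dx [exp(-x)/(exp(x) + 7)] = (-2*exp(x) - 7)*exp(-x)/(exp(2*x) + 14*exp(x) + 49)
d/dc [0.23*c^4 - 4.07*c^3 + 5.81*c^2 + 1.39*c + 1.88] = 0.92*c^3 - 12.21*c^2 + 11.62*c + 1.39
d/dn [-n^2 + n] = 1 - 2*n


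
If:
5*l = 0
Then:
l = 0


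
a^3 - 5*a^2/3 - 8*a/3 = a*(a - 8/3)*(a + 1)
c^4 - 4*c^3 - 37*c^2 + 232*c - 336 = (c - 4)^2*(c - 3)*(c + 7)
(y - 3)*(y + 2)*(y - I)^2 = y^4 - y^3 - 2*I*y^3 - 7*y^2 + 2*I*y^2 + y + 12*I*y + 6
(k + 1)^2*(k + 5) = k^3 + 7*k^2 + 11*k + 5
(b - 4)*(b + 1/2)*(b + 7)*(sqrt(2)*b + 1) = sqrt(2)*b^4 + b^3 + 7*sqrt(2)*b^3/2 - 53*sqrt(2)*b^2/2 + 7*b^2/2 - 53*b/2 - 14*sqrt(2)*b - 14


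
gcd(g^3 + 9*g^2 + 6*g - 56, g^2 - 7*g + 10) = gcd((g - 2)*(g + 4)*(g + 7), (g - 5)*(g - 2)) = g - 2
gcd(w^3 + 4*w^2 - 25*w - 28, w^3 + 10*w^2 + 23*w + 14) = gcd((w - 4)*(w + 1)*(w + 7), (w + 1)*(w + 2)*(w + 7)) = w^2 + 8*w + 7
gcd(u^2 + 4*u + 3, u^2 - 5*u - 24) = u + 3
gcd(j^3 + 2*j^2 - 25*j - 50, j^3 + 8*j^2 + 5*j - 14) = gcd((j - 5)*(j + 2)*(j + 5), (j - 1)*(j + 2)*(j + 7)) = j + 2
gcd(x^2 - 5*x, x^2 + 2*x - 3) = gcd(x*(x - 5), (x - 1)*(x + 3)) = 1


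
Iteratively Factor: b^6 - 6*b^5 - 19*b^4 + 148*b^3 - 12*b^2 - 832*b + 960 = (b + 4)*(b^5 - 10*b^4 + 21*b^3 + 64*b^2 - 268*b + 240) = (b - 5)*(b + 4)*(b^4 - 5*b^3 - 4*b^2 + 44*b - 48) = (b - 5)*(b - 2)*(b + 4)*(b^3 - 3*b^2 - 10*b + 24) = (b - 5)*(b - 4)*(b - 2)*(b + 4)*(b^2 + b - 6) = (b - 5)*(b - 4)*(b - 2)*(b + 3)*(b + 4)*(b - 2)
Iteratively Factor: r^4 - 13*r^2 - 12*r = (r - 4)*(r^3 + 4*r^2 + 3*r) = (r - 4)*(r + 1)*(r^2 + 3*r) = r*(r - 4)*(r + 1)*(r + 3)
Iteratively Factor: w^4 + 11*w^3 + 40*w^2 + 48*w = (w + 3)*(w^3 + 8*w^2 + 16*w) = (w + 3)*(w + 4)*(w^2 + 4*w) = w*(w + 3)*(w + 4)*(w + 4)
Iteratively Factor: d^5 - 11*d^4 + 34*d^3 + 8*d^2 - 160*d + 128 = (d + 2)*(d^4 - 13*d^3 + 60*d^2 - 112*d + 64) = (d - 4)*(d + 2)*(d^3 - 9*d^2 + 24*d - 16) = (d - 4)^2*(d + 2)*(d^2 - 5*d + 4) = (d - 4)^2*(d - 1)*(d + 2)*(d - 4)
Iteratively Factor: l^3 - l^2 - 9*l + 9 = (l + 3)*(l^2 - 4*l + 3) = (l - 3)*(l + 3)*(l - 1)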